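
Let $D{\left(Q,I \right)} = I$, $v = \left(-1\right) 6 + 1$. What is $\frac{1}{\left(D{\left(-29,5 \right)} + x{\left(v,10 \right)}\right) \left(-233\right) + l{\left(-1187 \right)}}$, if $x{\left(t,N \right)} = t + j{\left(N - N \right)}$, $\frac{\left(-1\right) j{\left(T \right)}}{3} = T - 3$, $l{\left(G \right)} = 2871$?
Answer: $\frac{1}{774} \approx 0.001292$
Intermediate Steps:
$v = -5$ ($v = -6 + 1 = -5$)
$j{\left(T \right)} = 9 - 3 T$ ($j{\left(T \right)} = - 3 \left(T - 3\right) = - 3 \left(-3 + T\right) = 9 - 3 T$)
$x{\left(t,N \right)} = 9 + t$ ($x{\left(t,N \right)} = t - \left(-9 + 3 \left(N - N\right)\right) = t + \left(9 - 0\right) = t + \left(9 + 0\right) = t + 9 = 9 + t$)
$\frac{1}{\left(D{\left(-29,5 \right)} + x{\left(v,10 \right)}\right) \left(-233\right) + l{\left(-1187 \right)}} = \frac{1}{\left(5 + \left(9 - 5\right)\right) \left(-233\right) + 2871} = \frac{1}{\left(5 + 4\right) \left(-233\right) + 2871} = \frac{1}{9 \left(-233\right) + 2871} = \frac{1}{-2097 + 2871} = \frac{1}{774}$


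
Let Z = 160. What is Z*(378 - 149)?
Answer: 36640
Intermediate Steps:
Z*(378 - 149) = 160*(378 - 149) = 160*229 = 36640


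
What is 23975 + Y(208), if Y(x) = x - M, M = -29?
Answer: 24212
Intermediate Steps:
Y(x) = 29 + x (Y(x) = x - 1*(-29) = x + 29 = 29 + x)
23975 + Y(208) = 23975 + (29 + 208) = 23975 + 237 = 24212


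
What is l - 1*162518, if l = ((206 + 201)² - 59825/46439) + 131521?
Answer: 6253044403/46439 ≈ 1.3465e+5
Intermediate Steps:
l = 13800217805/46439 (l = (407² - 59825*1/46439) + 131521 = (165649 - 59825/46439) + 131521 = 7692514086/46439 + 131521 = 13800217805/46439 ≈ 2.9717e+5)
l - 1*162518 = 13800217805/46439 - 1*162518 = 13800217805/46439 - 162518 = 6253044403/46439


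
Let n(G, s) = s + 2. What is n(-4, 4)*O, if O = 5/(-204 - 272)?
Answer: -15/238 ≈ -0.063025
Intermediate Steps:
n(G, s) = 2 + s
O = -5/476 (O = 5/(-476) = 5*(-1/476) = -5/476 ≈ -0.010504)
n(-4, 4)*O = (2 + 4)*(-5/476) = 6*(-5/476) = -15/238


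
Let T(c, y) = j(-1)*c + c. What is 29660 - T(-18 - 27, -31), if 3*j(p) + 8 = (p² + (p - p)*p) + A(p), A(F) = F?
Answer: 29585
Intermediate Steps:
j(p) = -8/3 + p/3 + p²/3 (j(p) = -8/3 + ((p² + (p - p)*p) + p)/3 = -8/3 + ((p² + 0*p) + p)/3 = -8/3 + ((p² + 0) + p)/3 = -8/3 + (p² + p)/3 = -8/3 + (p + p²)/3 = -8/3 + (p/3 + p²/3) = -8/3 + p/3 + p²/3)
T(c, y) = -5*c/3 (T(c, y) = (-8/3 + (⅓)*(-1) + (⅓)*(-1)²)*c + c = (-8/3 - ⅓ + (⅓)*1)*c + c = (-8/3 - ⅓ + ⅓)*c + c = -8*c/3 + c = -5*c/3)
29660 - T(-18 - 27, -31) = 29660 - (-5)*(-18 - 27)/3 = 29660 - (-5)*(-45)/3 = 29660 - 1*75 = 29660 - 75 = 29585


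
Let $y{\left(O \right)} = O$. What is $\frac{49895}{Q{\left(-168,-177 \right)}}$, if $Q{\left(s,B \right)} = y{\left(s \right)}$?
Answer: $- \frac{49895}{168} \approx -296.99$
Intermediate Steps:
$Q{\left(s,B \right)} = s$
$\frac{49895}{Q{\left(-168,-177 \right)}} = \frac{49895}{-168} = 49895 \left(- \frac{1}{168}\right) = - \frac{49895}{168}$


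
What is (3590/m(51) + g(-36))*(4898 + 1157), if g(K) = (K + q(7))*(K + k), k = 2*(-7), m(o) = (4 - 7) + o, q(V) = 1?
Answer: 265178725/24 ≈ 1.1049e+7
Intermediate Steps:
m(o) = -3 + o
k = -14
g(K) = (1 + K)*(-14 + K) (g(K) = (K + 1)*(K - 14) = (1 + K)*(-14 + K))
(3590/m(51) + g(-36))*(4898 + 1157) = (3590/(-3 + 51) + (-14 + (-36)² - 13*(-36)))*(4898 + 1157) = (3590/48 + (-14 + 1296 + 468))*6055 = (3590*(1/48) + 1750)*6055 = (1795/24 + 1750)*6055 = (43795/24)*6055 = 265178725/24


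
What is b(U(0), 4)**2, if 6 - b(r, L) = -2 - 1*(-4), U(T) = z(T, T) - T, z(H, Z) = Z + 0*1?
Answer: 16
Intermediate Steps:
z(H, Z) = Z (z(H, Z) = Z + 0 = Z)
U(T) = 0 (U(T) = T - T = 0)
b(r, L) = 4 (b(r, L) = 6 - (-2 - 1*(-4)) = 6 - (-2 + 4) = 6 - 1*2 = 6 - 2 = 4)
b(U(0), 4)**2 = 4**2 = 16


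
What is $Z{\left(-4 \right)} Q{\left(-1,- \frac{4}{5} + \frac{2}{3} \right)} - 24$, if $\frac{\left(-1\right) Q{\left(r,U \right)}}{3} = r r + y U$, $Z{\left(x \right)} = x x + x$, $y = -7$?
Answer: $- \frac{468}{5} \approx -93.6$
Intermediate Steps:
$Z{\left(x \right)} = x + x^{2}$ ($Z{\left(x \right)} = x^{2} + x = x + x^{2}$)
$Q{\left(r,U \right)} = - 3 r^{2} + 21 U$ ($Q{\left(r,U \right)} = - 3 \left(r r - 7 U\right) = - 3 \left(r^{2} - 7 U\right) = - 3 r^{2} + 21 U$)
$Z{\left(-4 \right)} Q{\left(-1,- \frac{4}{5} + \frac{2}{3} \right)} - 24 = - 4 \left(1 - 4\right) \left(- 3 \left(-1\right)^{2} + 21 \left(- \frac{4}{5} + \frac{2}{3}\right)\right) - 24 = \left(-4\right) \left(-3\right) \left(\left(-3\right) 1 + 21 \left(\left(-4\right) \frac{1}{5} + 2 \cdot \frac{1}{3}\right)\right) - 24 = 12 \left(-3 + 21 \left(- \frac{4}{5} + \frac{2}{3}\right)\right) - 24 = 12 \left(-3 + 21 \left(- \frac{2}{15}\right)\right) - 24 = 12 \left(-3 - \frac{14}{5}\right) - 24 = 12 \left(- \frac{29}{5}\right) - 24 = - \frac{348}{5} - 24 = - \frac{468}{5}$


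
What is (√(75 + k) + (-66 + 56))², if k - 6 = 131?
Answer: 312 - 40*√53 ≈ 20.796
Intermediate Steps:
k = 137 (k = 6 + 131 = 137)
(√(75 + k) + (-66 + 56))² = (√(75 + 137) + (-66 + 56))² = (√212 - 10)² = (2*√53 - 10)² = (-10 + 2*√53)²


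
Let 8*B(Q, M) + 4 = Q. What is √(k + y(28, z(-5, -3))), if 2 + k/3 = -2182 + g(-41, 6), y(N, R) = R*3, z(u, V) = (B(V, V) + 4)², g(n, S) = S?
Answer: I*√416301/8 ≈ 80.652*I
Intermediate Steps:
B(Q, M) = -½ + Q/8
z(u, V) = (7/2 + V/8)² (z(u, V) = ((-½ + V/8) + 4)² = (7/2 + V/8)²)
y(N, R) = 3*R
k = -6534 (k = -6 + 3*(-2182 + 6) = -6 + 3*(-2176) = -6 - 6528 = -6534)
√(k + y(28, z(-5, -3))) = √(-6534 + 3*((28 - 3)²/64)) = √(-6534 + 3*((1/64)*25²)) = √(-6534 + 3*((1/64)*625)) = √(-6534 + 3*(625/64)) = √(-6534 + 1875/64) = √(-416301/64) = I*√416301/8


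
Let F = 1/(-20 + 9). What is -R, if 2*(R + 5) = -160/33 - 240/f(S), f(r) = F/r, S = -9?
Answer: 392285/33 ≈ 11887.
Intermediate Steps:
F = -1/11 (F = 1/(-11) = -1/11 ≈ -0.090909)
f(r) = -1/(11*r)
R = -392285/33 (R = -5 + (-160/33 - 240/((-1/11/(-9))))/2 = -5 + (-160*1/33 - 240/((-1/11*(-⅑))))/2 = -5 + (-160/33 - 240/1/99)/2 = -5 + (-160/33 - 240*99)/2 = -5 + (-160/33 - 23760)/2 = -5 + (½)*(-784240/33) = -5 - 392120/33 = -392285/33 ≈ -11887.)
-R = -1*(-392285/33) = 392285/33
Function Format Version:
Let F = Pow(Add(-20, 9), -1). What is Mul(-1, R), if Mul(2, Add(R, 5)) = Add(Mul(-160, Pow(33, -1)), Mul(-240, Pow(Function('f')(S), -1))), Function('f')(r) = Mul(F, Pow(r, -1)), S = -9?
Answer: Rational(392285, 33) ≈ 11887.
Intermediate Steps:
F = Rational(-1, 11) (F = Pow(-11, -1) = Rational(-1, 11) ≈ -0.090909)
Function('f')(r) = Mul(Rational(-1, 11), Pow(r, -1))
R = Rational(-392285, 33) (R = Add(-5, Mul(Rational(1, 2), Add(Mul(-160, Pow(33, -1)), Mul(-240, Pow(Mul(Rational(-1, 11), Pow(-9, -1)), -1))))) = Add(-5, Mul(Rational(1, 2), Add(Mul(-160, Rational(1, 33)), Mul(-240, Pow(Mul(Rational(-1, 11), Rational(-1, 9)), -1))))) = Add(-5, Mul(Rational(1, 2), Add(Rational(-160, 33), Mul(-240, Pow(Rational(1, 99), -1))))) = Add(-5, Mul(Rational(1, 2), Add(Rational(-160, 33), Mul(-240, 99)))) = Add(-5, Mul(Rational(1, 2), Add(Rational(-160, 33), -23760))) = Add(-5, Mul(Rational(1, 2), Rational(-784240, 33))) = Add(-5, Rational(-392120, 33)) = Rational(-392285, 33) ≈ -11887.)
Mul(-1, R) = Mul(-1, Rational(-392285, 33)) = Rational(392285, 33)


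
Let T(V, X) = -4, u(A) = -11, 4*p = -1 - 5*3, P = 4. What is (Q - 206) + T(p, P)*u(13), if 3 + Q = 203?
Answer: 38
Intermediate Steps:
Q = 200 (Q = -3 + 203 = 200)
p = -4 (p = (-1 - 5*3)/4 = (-1 - 15)/4 = (1/4)*(-16) = -4)
(Q - 206) + T(p, P)*u(13) = (200 - 206) - 4*(-11) = -6 + 44 = 38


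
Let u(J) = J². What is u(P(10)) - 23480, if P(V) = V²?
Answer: -13480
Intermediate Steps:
u(P(10)) - 23480 = (10²)² - 23480 = 100² - 23480 = 10000 - 23480 = -13480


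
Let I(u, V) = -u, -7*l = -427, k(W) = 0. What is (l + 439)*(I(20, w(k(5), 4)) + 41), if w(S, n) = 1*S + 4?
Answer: 10500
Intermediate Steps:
l = 61 (l = -⅐*(-427) = 61)
w(S, n) = 4 + S (w(S, n) = S + 4 = 4 + S)
(l + 439)*(I(20, w(k(5), 4)) + 41) = (61 + 439)*(-1*20 + 41) = 500*(-20 + 41) = 500*21 = 10500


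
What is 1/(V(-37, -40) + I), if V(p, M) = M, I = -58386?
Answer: -1/58426 ≈ -1.7116e-5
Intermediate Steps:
1/(V(-37, -40) + I) = 1/(-40 - 58386) = 1/(-58426) = -1/58426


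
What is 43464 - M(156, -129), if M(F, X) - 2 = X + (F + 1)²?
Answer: 18942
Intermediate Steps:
M(F, X) = 2 + X + (1 + F)² (M(F, X) = 2 + (X + (F + 1)²) = 2 + (X + (1 + F)²) = 2 + X + (1 + F)²)
43464 - M(156, -129) = 43464 - (2 - 129 + (1 + 156)²) = 43464 - (2 - 129 + 157²) = 43464 - (2 - 129 + 24649) = 43464 - 1*24522 = 43464 - 24522 = 18942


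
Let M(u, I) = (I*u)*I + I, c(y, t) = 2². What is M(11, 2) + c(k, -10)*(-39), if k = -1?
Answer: -110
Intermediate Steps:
c(y, t) = 4
M(u, I) = I + u*I² (M(u, I) = u*I² + I = I + u*I²)
M(11, 2) + c(k, -10)*(-39) = 2*(1 + 2*11) + 4*(-39) = 2*(1 + 22) - 156 = 2*23 - 156 = 46 - 156 = -110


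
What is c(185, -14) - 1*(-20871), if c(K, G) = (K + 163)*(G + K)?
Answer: 80379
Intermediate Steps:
c(K, G) = (163 + K)*(G + K)
c(185, -14) - 1*(-20871) = (185² + 163*(-14) + 163*185 - 14*185) - 1*(-20871) = (34225 - 2282 + 30155 - 2590) + 20871 = 59508 + 20871 = 80379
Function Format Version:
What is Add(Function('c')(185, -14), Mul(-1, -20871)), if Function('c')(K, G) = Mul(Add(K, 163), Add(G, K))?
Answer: 80379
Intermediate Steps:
Function('c')(K, G) = Mul(Add(163, K), Add(G, K))
Add(Function('c')(185, -14), Mul(-1, -20871)) = Add(Add(Pow(185, 2), Mul(163, -14), Mul(163, 185), Mul(-14, 185)), Mul(-1, -20871)) = Add(Add(34225, -2282, 30155, -2590), 20871) = Add(59508, 20871) = 80379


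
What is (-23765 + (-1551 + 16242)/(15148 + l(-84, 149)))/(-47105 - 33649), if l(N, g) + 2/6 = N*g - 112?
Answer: 89797781/305209743 ≈ 0.29422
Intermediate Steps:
l(N, g) = -337/3 + N*g (l(N, g) = -⅓ + (N*g - 112) = -⅓ + (-112 + N*g) = -337/3 + N*g)
(-23765 + (-1551 + 16242)/(15148 + l(-84, 149)))/(-47105 - 33649) = (-23765 + (-1551 + 16242)/(15148 + (-337/3 - 84*149)))/(-47105 - 33649) = (-23765 + 14691/(15148 + (-337/3 - 12516)))/(-80754) = (-23765 + 14691/(15148 - 37885/3))*(-1/80754) = (-23765 + 14691/(7559/3))*(-1/80754) = (-23765 + 14691*(3/7559))*(-1/80754) = (-23765 + 44073/7559)*(-1/80754) = -179595562/7559*(-1/80754) = 89797781/305209743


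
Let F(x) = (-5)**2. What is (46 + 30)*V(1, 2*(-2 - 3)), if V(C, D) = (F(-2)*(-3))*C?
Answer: -5700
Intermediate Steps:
F(x) = 25
V(C, D) = -75*C (V(C, D) = (25*(-3))*C = -75*C)
(46 + 30)*V(1, 2*(-2 - 3)) = (46 + 30)*(-75*1) = 76*(-75) = -5700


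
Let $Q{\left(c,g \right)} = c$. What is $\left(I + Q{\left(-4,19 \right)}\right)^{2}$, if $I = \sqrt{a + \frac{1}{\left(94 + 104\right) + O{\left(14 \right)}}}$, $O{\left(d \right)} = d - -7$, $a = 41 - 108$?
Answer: $\frac{16 \left(219 - i \sqrt{200823}\right)^{2}}{47961} \approx -50.995 - 65.481 i$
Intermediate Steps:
$a = -67$ ($a = 41 - 108 = -67$)
$O{\left(d \right)} = 7 + d$ ($O{\left(d \right)} = d + 7 = 7 + d$)
$I = \frac{4 i \sqrt{200823}}{219}$ ($I = \sqrt{-67 + \frac{1}{\left(94 + 104\right) + \left(7 + 14\right)}} = \sqrt{-67 + \frac{1}{198 + 21}} = \sqrt{-67 + \frac{1}{219}} = \sqrt{- \frac{14672}{219}} = \frac{4 i \sqrt{200823}}{219} \approx 8.1851 i$)
$\left(I + Q{\left(-4,19 \right)}\right)^{2} = \left(\frac{4 i \sqrt{200823}}{219} - 4\right)^{2} = \left(-4 + \frac{4 i \sqrt{200823}}{219}\right)^{2}$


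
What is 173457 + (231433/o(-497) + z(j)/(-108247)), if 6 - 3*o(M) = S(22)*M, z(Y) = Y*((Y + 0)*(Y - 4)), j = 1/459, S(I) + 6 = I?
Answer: 14456663683086680694295/83302466461205454 ≈ 1.7354e+5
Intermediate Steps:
S(I) = -6 + I
j = 1/459 ≈ 0.0021787
z(Y) = Y²*(-4 + Y) (z(Y) = Y*(Y*(-4 + Y)) = Y²*(-4 + Y))
o(M) = 2 - 16*M/3 (o(M) = 2 - (-6 + 22)*M/3 = 2 - 16*M/3)
173457 + (231433/o(-497) + z(j)/(-108247)) = 173457 + (231433/(2 - 16/3*(-497)) + ((1/459)²*(-4 + 1/459))/(-108247)) = 173457 + (231433/(2 + 7952/3) + ((1/210681)*(-1835/459))*(-1/108247)) = 173457 + (231433/(7958/3) - 1835/96702579*(-1/108247)) = 173457 + (231433*(3/7958) + 1835/10467764069013) = 173457 + (694299/7958 + 1835/10467764069013) = 173457 + 7267758125366259817/83302466461205454 = 14456663683086680694295/83302466461205454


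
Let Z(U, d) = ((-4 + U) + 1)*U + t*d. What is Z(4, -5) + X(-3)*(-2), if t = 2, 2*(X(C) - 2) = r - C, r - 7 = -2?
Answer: -18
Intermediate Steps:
r = 5 (r = 7 - 2 = 5)
X(C) = 9/2 - C/2 (X(C) = 2 + (5 - C)/2 = 2 + (5/2 - C/2) = 9/2 - C/2)
Z(U, d) = 2*d + U*(-3 + U) (Z(U, d) = ((-4 + U) + 1)*U + 2*d = (-3 + U)*U + 2*d = U*(-3 + U) + 2*d = 2*d + U*(-3 + U))
Z(4, -5) + X(-3)*(-2) = (4² - 3*4 + 2*(-5)) + (9/2 - ½*(-3))*(-2) = (16 - 12 - 10) + (9/2 + 3/2)*(-2) = -6 + 6*(-2) = -6 - 12 = -18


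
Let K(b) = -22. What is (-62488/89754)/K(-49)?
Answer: 15622/493647 ≈ 0.031646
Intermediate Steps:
(-62488/89754)/K(-49) = -62488/89754/(-22) = -62488*1/89754*(-1/22) = -31244/44877*(-1/22) = 15622/493647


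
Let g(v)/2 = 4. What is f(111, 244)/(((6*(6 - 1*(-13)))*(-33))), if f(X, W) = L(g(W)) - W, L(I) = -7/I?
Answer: 653/10032 ≈ 0.065092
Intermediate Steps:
g(v) = 8 (g(v) = 2*4 = 8)
f(X, W) = -7/8 - W
f(111, 244)/(((6*(6 - 1*(-13)))*(-33))) = (-7/8 - 1*244)/(((6*(6 - 1*(-13)))*(-33))) = (-7/8 - 244)/(((6*(6 + 13))*(-33))) = -1959/(8*((6*19)*(-33))) = -1959/(8*(114*(-33))) = -1959/8/(-3762) = -1959/8*(-1/3762) = 653/10032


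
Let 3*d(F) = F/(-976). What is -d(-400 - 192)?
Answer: -37/183 ≈ -0.20219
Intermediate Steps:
d(F) = -F/2928 (d(F) = (F/(-976))/3 = (F*(-1/976))/3 = (-F/976)/3 = -F/2928)
-d(-400 - 192) = -(-1)*(-400 - 192)/2928 = -(-1)*(-592)/2928 = -1*37/183 = -37/183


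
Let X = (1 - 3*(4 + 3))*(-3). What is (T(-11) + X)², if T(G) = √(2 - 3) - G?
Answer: (71 + I)² ≈ 5040.0 + 142.0*I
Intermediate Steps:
X = 60 (X = (1 - 3*7)*(-3) = (1 - 21)*(-3) = -20*(-3) = 60)
T(G) = I - G (T(G) = √(-1) - G = I - G)
(T(-11) + X)² = ((I - 1*(-11)) + 60)² = ((I + 11) + 60)² = ((11 + I) + 60)² = (71 + I)²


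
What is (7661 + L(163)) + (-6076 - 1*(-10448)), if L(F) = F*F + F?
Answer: 38765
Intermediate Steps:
L(F) = F + F**2 (L(F) = F**2 + F = F + F**2)
(7661 + L(163)) + (-6076 - 1*(-10448)) = (7661 + 163*(1 + 163)) + (-6076 - 1*(-10448)) = (7661 + 163*164) + (-6076 + 10448) = (7661 + 26732) + 4372 = 34393 + 4372 = 38765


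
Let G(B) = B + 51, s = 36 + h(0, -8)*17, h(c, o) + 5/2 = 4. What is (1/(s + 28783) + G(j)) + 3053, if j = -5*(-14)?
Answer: 183104888/57689 ≈ 3174.0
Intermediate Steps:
h(c, o) = 3/2 (h(c, o) = -5/2 + 4 = 3/2)
s = 123/2 (s = 36 + (3/2)*17 = 36 + 51/2 = 123/2 ≈ 61.500)
j = 70
G(B) = 51 + B
(1/(s + 28783) + G(j)) + 3053 = (1/(123/2 + 28783) + (51 + 70)) + 3053 = (1/(57689/2) + 121) + 3053 = (2/57689 + 121) + 3053 = 6980371/57689 + 3053 = 183104888/57689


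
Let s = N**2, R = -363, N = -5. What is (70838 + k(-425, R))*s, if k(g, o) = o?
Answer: 1761875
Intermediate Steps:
s = 25 (s = (-5)**2 = 25)
(70838 + k(-425, R))*s = (70838 - 363)*25 = 70475*25 = 1761875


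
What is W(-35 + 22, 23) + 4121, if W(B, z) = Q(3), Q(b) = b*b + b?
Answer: 4133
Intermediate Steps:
Q(b) = b + b**2 (Q(b) = b**2 + b = b + b**2)
W(B, z) = 12 (W(B, z) = 3*(1 + 3) = 3*4 = 12)
W(-35 + 22, 23) + 4121 = 12 + 4121 = 4133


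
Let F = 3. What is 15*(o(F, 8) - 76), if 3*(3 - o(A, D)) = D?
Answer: -1135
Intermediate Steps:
o(A, D) = 3 - D/3
15*(o(F, 8) - 76) = 15*((3 - ⅓*8) - 76) = 15*((3 - 8/3) - 76) = 15*(⅓ - 76) = 15*(-227/3) = -1135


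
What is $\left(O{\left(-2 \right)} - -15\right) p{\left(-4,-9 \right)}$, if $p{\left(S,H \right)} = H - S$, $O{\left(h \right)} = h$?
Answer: $-65$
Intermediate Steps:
$\left(O{\left(-2 \right)} - -15\right) p{\left(-4,-9 \right)} = \left(-2 - -15\right) \left(-9 - -4\right) = \left(-2 + 15\right) \left(-9 + 4\right) = 13 \left(-5\right) = -65$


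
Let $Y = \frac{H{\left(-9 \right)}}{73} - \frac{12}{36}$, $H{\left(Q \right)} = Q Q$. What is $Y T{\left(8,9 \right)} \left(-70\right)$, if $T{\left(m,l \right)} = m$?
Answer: $- \frac{95200}{219} \approx -434.7$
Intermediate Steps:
$H{\left(Q \right)} = Q^{2}$
$Y = \frac{170}{219}$ ($Y = \frac{\left(-9\right)^{2}}{73} - \frac{12}{36} = 81 \cdot \frac{1}{73} - \frac{1}{3} = \frac{81}{73} - \frac{1}{3} = \frac{170}{219} \approx 0.77626$)
$Y T{\left(8,9 \right)} \left(-70\right) = \frac{170}{219} \cdot 8 \left(-70\right) = \frac{1360}{219} \left(-70\right) = - \frac{95200}{219}$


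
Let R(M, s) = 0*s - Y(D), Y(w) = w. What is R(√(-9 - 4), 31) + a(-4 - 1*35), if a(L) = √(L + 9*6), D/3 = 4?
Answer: -12 + √15 ≈ -8.1270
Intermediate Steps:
D = 12 (D = 3*4 = 12)
a(L) = √(54 + L) (a(L) = √(L + 54) = √(54 + L))
R(M, s) = -12 (R(M, s) = 0*s - 1*12 = 0 - 12 = -12)
R(√(-9 - 4), 31) + a(-4 - 1*35) = -12 + √(54 + (-4 - 1*35)) = -12 + √(54 + (-4 - 35)) = -12 + √(54 - 39) = -12 + √15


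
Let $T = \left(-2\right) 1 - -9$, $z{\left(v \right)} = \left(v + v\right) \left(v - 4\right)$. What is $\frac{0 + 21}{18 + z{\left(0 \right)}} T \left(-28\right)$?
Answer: $- \frac{686}{3} \approx -228.67$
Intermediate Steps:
$z{\left(v \right)} = 2 v \left(-4 + v\right)$
$T = 7$ ($T = -2 + 9 = 7$)
$\frac{0 + 21}{18 + z{\left(0 \right)}} T \left(-28\right) = \frac{0 + 21}{18 + 2 \cdot 0 \left(-4 + 0\right)} 7 \left(-28\right) = \frac{21}{18 + 2 \cdot 0 \left(-4\right)} 7 \left(-28\right) = \frac{21}{18 + 0} \cdot 7 \left(-28\right) = \frac{21}{18} \cdot 7 \left(-28\right) = 21 \cdot \frac{1}{18} \cdot 7 \left(-28\right) = \frac{7}{6} \cdot 7 \left(-28\right) = \frac{49}{6} \left(-28\right) = - \frac{686}{3}$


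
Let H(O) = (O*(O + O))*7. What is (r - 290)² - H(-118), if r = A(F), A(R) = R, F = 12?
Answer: -117652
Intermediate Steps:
r = 12
H(O) = 14*O² (H(O) = (O*(2*O))*7 = (2*O²)*7 = 14*O²)
(r - 290)² - H(-118) = (12 - 290)² - 14*(-118)² = (-278)² - 14*13924 = 77284 - 1*194936 = 77284 - 194936 = -117652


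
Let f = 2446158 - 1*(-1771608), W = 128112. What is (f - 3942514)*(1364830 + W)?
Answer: 410935271384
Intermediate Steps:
f = 4217766 (f = 2446158 + 1771608 = 4217766)
(f - 3942514)*(1364830 + W) = (4217766 - 3942514)*(1364830 + 128112) = 275252*1492942 = 410935271384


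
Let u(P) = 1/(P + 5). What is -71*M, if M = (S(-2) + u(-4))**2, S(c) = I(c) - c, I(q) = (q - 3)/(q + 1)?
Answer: -4544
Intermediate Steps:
I(q) = (-3 + q)/(1 + q)
S(c) = -c + (-3 + c)/(1 + c) (S(c) = (-3 + c)/(1 + c) - c = -c + (-3 + c)/(1 + c))
u(P) = 1/(5 + P)
M = 64 (M = ((-3 - 1*(-2)**2)/(1 - 2) + 1/(5 - 4))**2 = ((-3 - 1*4)/(-1) + 1/1)**2 = (-(-3 - 4) + 1)**2 = (-1*(-7) + 1)**2 = (7 + 1)**2 = 8**2 = 64)
-71*M = -71*64 = -4544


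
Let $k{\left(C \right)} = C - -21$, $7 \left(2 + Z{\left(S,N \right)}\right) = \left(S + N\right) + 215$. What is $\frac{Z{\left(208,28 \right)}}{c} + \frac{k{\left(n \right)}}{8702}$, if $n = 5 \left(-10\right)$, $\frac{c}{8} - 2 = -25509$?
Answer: $- \frac{983177}{270214504} \approx -0.0036385$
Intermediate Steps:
$Z{\left(S,N \right)} = \frac{201}{7} + \frac{N}{7} + \frac{S}{7}$ ($Z{\left(S,N \right)} = -2 + \frac{\left(S + N\right) + 215}{7} = -2 + \frac{\left(N + S\right) + 215}{7} = -2 + \frac{215 + N + S}{7} = -2 + \left(\frac{215}{7} + \frac{N}{7} + \frac{S}{7}\right) = \frac{201}{7} + \frac{N}{7} + \frac{S}{7}$)
$c = -204056$ ($c = 16 + 8 \left(-25509\right) = 16 - 204072 = -204056$)
$n = -50$
$k{\left(C \right)} = 21 + C$ ($k{\left(C \right)} = C + 21 = 21 + C$)
$\frac{Z{\left(208,28 \right)}}{c} + \frac{k{\left(n \right)}}{8702} = \frac{\frac{201}{7} + \frac{1}{7} \cdot 28 + \frac{1}{7} \cdot 208}{-204056} + \frac{21 - 50}{8702} = \left(\frac{201}{7} + 4 + \frac{208}{7}\right) \left(- \frac{1}{204056}\right) - \frac{29}{8702} = \frac{437}{7} \left(- \frac{1}{204056}\right) - \frac{29}{8702} = - \frac{19}{62104} - \frac{29}{8702} = - \frac{983177}{270214504}$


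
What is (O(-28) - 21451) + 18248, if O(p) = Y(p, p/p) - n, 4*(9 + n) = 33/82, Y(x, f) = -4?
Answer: -1048977/328 ≈ -3198.1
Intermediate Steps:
n = -2919/328 (n = -9 + (33/82)/4 = -9 + (33*(1/82))/4 = -9 + (¼)*(33/82) = -9 + 33/328 = -2919/328 ≈ -8.8994)
O(p) = 1607/328 (O(p) = -4 - 1*(-2919/328) = -4 + 2919/328 = 1607/328)
(O(-28) - 21451) + 18248 = (1607/328 - 21451) + 18248 = -7034321/328 + 18248 = -1048977/328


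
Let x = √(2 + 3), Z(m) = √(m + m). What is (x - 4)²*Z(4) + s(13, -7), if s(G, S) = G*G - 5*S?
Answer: 204 - 16*√10 + 42*√2 ≈ 212.80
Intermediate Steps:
Z(m) = √2*√m (Z(m) = √(2*m) = √2*√m)
s(G, S) = G² - 5*S
x = √5 ≈ 2.2361
(x - 4)²*Z(4) + s(13, -7) = (√5 - 4)²*(√2*√4) + (13² - 5*(-7)) = (-4 + √5)²*(√2*2) + (169 + 35) = (-4 + √5)²*(2*√2) + 204 = 2*√2*(-4 + √5)² + 204 = 204 + 2*√2*(-4 + √5)²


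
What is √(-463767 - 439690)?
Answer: I*√903457 ≈ 950.5*I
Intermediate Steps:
√(-463767 - 439690) = √(-903457) = I*√903457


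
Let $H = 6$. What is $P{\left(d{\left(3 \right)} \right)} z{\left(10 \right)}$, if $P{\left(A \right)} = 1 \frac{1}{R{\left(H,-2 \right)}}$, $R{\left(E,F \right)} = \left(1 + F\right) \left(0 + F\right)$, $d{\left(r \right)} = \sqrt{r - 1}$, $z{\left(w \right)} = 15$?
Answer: $\frac{15}{2} \approx 7.5$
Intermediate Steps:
$d{\left(r \right)} = \sqrt{-1 + r}$
$R{\left(E,F \right)} = F \left(1 + F\right)$ ($R{\left(E,F \right)} = \left(1 + F\right) F = F \left(1 + F\right)$)
$P{\left(A \right)} = \frac{1}{2}$ ($P{\left(A \right)} = 1 \frac{1}{\left(-2\right) \left(1 - 2\right)} = 1 \frac{1}{\left(-2\right) \left(-1\right)} = 1 \cdot \frac{1}{2} = \frac{1}{2}$)
$P{\left(d{\left(3 \right)} \right)} z{\left(10 \right)} = \frac{1}{2} \cdot 15 = \frac{15}{2}$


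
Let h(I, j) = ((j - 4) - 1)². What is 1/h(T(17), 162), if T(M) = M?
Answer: 1/24649 ≈ 4.0570e-5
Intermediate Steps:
h(I, j) = (-5 + j)² (h(I, j) = ((-4 + j) - 1)² = (-5 + j)²)
1/h(T(17), 162) = 1/((-5 + 162)²) = 1/(157²) = 1/24649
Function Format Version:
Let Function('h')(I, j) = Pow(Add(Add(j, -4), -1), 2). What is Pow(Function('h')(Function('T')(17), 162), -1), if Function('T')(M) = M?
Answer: Rational(1, 24649) ≈ 4.0570e-5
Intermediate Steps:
Function('h')(I, j) = Pow(Add(-5, j), 2) (Function('h')(I, j) = Pow(Add(Add(-4, j), -1), 2) = Pow(Add(-5, j), 2))
Pow(Function('h')(Function('T')(17), 162), -1) = Pow(Pow(Add(-5, 162), 2), -1) = Pow(Pow(157, 2), -1) = Pow(24649, -1) = Rational(1, 24649)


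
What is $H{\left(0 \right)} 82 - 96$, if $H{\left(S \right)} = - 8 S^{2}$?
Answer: $-96$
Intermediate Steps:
$H{\left(0 \right)} 82 - 96 = - 8 \cdot 0^{2} \cdot 82 - 96 = \left(-8\right) 0 \cdot 82 - 96 = 0 \cdot 82 - 96 = 0 - 96 = -96$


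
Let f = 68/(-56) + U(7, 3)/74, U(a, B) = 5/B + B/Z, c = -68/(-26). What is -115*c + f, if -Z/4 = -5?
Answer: -122003501/404040 ≈ -301.96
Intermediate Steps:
Z = 20 (Z = -4*(-5) = 20)
c = 34/13 (c = -68*(-1/26) = 34/13 ≈ 2.6154)
U(a, B) = 5/B + B/20
f = -36977/31080 (f = 68/(-56) + (5/3 + (1/20)*3)/74 = 68*(-1/56) + (5*(1/3) + 3/20)*(1/74) = -17/14 + (5/3 + 3/20)*(1/74) = -17/14 + (109/60)*(1/74) = -17/14 + 109/4440 = -36977/31080 ≈ -1.1897)
-115*c + f = -115*34/13 - 36977/31080 = -3910/13 - 36977/31080 = -122003501/404040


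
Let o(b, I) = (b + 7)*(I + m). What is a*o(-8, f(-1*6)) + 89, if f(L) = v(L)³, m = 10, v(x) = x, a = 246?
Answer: 50765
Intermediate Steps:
f(L) = L³
o(b, I) = (7 + b)*(10 + I) (o(b, I) = (b + 7)*(I + 10) = (7 + b)*(10 + I))
a*o(-8, f(-1*6)) + 89 = 246*(70 + 7*(-1*6)³ + 10*(-8) + (-1*6)³*(-8)) + 89 = 246*(70 + 7*(-6)³ - 80 + (-6)³*(-8)) + 89 = 246*(70 + 7*(-216) - 80 - 216*(-8)) + 89 = 246*(70 - 1512 - 80 + 1728) + 89 = 246*206 + 89 = 50676 + 89 = 50765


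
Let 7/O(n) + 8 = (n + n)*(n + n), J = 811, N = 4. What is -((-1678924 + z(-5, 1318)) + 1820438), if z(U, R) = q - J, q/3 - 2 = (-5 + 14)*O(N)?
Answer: -1125699/8 ≈ -1.4071e+5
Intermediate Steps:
O(n) = 7/(-8 + 4*n**2) (O(n) = 7/(-8 + (n + n)*(n + n)) = 7/(-8 + (2*n)*(2*n)) = 7/(-8 + 4*n**2))
q = 75/8 (q = 6 + 3*((-5 + 14)*(7/(4*(-2 + 4**2)))) = 6 + 3*(9*(7/(4*(-2 + 16)))) = 6 + 3*(9*((7/4)/14)) = 6 + 3*(9*((7/4)*(1/14))) = 6 + 3*(9*(1/8)) = 6 + 3*(9/8) = 6 + 27/8 = 75/8 ≈ 9.3750)
z(U, R) = -6413/8 (z(U, R) = 75/8 - 1*811 = 75/8 - 811 = -6413/8)
-((-1678924 + z(-5, 1318)) + 1820438) = -((-1678924 - 6413/8) + 1820438) = -(-13437805/8 + 1820438) = -1*1125699/8 = -1125699/8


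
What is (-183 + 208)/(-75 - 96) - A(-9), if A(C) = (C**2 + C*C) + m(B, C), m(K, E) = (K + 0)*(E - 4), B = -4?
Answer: -36619/171 ≈ -214.15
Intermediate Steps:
m(K, E) = K*(-4 + E)
A(C) = 16 - 4*C + 2*C**2 (A(C) = (C**2 + C*C) - 4*(-4 + C) = (C**2 + C**2) + (16 - 4*C) = 2*C**2 + (16 - 4*C) = 16 - 4*C + 2*C**2)
(-183 + 208)/(-75 - 96) - A(-9) = (-183 + 208)/(-75 - 96) - (16 - 4*(-9) + 2*(-9)**2) = 25/(-171) - (16 + 36 + 2*81) = 25*(-1/171) - (16 + 36 + 162) = -25/171 - 1*214 = -25/171 - 214 = -36619/171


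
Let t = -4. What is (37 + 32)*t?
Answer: -276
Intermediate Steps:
(37 + 32)*t = (37 + 32)*(-4) = 69*(-4) = -276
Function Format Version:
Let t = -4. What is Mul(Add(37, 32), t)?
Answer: -276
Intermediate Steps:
Mul(Add(37, 32), t) = Mul(Add(37, 32), -4) = Mul(69, -4) = -276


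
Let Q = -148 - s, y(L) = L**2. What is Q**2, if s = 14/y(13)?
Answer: 626300676/28561 ≈ 21929.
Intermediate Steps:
s = 14/169 (s = 14/(13**2) = 14/169 ≈ 0.082840)
Q = -25026/169 (Q = -148 - 1*14/169 = -148 - 14/169 = -25026/169 ≈ -148.08)
Q**2 = (-25026/169)**2 = 626300676/28561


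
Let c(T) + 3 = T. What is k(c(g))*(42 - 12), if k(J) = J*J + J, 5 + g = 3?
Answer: 600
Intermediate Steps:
g = -2 (g = -5 + 3 = -2)
c(T) = -3 + T
k(J) = J + J² (k(J) = J² + J = J + J²)
k(c(g))*(42 - 12) = ((-3 - 2)*(1 + (-3 - 2)))*(42 - 12) = -5*(1 - 5)*30 = -5*(-4)*30 = 20*30 = 600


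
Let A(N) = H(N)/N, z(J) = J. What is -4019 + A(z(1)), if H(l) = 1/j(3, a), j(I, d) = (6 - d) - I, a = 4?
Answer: -4020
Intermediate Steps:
j(I, d) = 6 - I - d
H(l) = -1 (H(l) = 1/(6 - 1*3 - 1*4) = 1/(6 - 3 - 4) = 1/(-1) = -1)
A(N) = -1/N
-4019 + A(z(1)) = -4019 - 1/1 = -4019 - 1*1 = -4019 - 1 = -4020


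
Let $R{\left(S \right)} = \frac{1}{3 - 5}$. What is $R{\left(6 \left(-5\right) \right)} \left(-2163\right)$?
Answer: $\frac{2163}{2} \approx 1081.5$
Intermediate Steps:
$R{\left(S \right)} = - \frac{1}{2}$ ($R{\left(S \right)} = \frac{1}{-2} = - \frac{1}{2}$)
$R{\left(6 \left(-5\right) \right)} \left(-2163\right) = \left(- \frac{1}{2}\right) \left(-2163\right) = \frac{2163}{2}$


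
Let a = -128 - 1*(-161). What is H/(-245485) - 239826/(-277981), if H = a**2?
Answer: 58570964301/68240165785 ≈ 0.85831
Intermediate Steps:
a = 33 (a = -128 + 161 = 33)
H = 1089 (H = 33**2 = 1089)
H/(-245485) - 239826/(-277981) = 1089/(-245485) - 239826/(-277981) = 1089*(-1/245485) - 239826*(-1/277981) = -1089/245485 + 239826/277981 = 58570964301/68240165785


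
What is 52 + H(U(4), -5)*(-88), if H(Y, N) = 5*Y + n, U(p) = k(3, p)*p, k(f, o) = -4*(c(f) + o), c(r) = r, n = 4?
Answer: 48980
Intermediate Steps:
k(f, o) = -4*f - 4*o (k(f, o) = -4*(f + o) = -4*f - 4*o)
U(p) = p*(-12 - 4*p) (U(p) = (-4*3 - 4*p)*p = (-12 - 4*p)*p = p*(-12 - 4*p))
H(Y, N) = 4 + 5*Y (H(Y, N) = 5*Y + 4 = 4 + 5*Y)
52 + H(U(4), -5)*(-88) = 52 + (4 + 5*(-4*4*(3 + 4)))*(-88) = 52 + (4 + 5*(-4*4*7))*(-88) = 52 + (4 + 5*(-112))*(-88) = 52 + (4 - 560)*(-88) = 52 - 556*(-88) = 52 + 48928 = 48980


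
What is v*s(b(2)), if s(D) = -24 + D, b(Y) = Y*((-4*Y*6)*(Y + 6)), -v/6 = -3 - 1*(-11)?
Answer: 38016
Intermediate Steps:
v = -48 (v = -6*(-3 - 1*(-11)) = -6*(-3 + 11) = -6*8 = -48)
b(Y) = -24*Y**2*(6 + Y) (b(Y) = Y*((-24*Y)*(6 + Y)) = Y*(-24*Y*(6 + Y)) = -24*Y**2*(6 + Y))
v*s(b(2)) = -48*(-24 + 24*2**2*(-6 - 1*2)) = -48*(-24 + 24*4*(-6 - 2)) = -48*(-24 + 24*4*(-8)) = -48*(-24 - 768) = -48*(-792) = 38016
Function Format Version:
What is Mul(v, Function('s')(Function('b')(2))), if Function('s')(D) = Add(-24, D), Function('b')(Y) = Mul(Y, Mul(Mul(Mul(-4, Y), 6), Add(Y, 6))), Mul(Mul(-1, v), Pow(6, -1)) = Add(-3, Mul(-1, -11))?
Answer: 38016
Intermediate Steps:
v = -48 (v = Mul(-6, Add(-3, Mul(-1, -11))) = Mul(-6, Add(-3, 11)) = Mul(-6, 8) = -48)
Function('b')(Y) = Mul(-24, Pow(Y, 2), Add(6, Y)) (Function('b')(Y) = Mul(Y, Mul(Mul(-24, Y), Add(6, Y))) = Mul(Y, Mul(-24, Y, Add(6, Y))) = Mul(-24, Pow(Y, 2), Add(6, Y)))
Mul(v, Function('s')(Function('b')(2))) = Mul(-48, Add(-24, Mul(24, Pow(2, 2), Add(-6, Mul(-1, 2))))) = Mul(-48, Add(-24, Mul(24, 4, Add(-6, -2)))) = Mul(-48, Add(-24, Mul(24, 4, -8))) = Mul(-48, Add(-24, -768)) = Mul(-48, -792) = 38016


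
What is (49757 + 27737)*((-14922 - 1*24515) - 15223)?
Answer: -4235822040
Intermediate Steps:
(49757 + 27737)*((-14922 - 1*24515) - 15223) = 77494*((-14922 - 24515) - 15223) = 77494*(-39437 - 15223) = 77494*(-54660) = -4235822040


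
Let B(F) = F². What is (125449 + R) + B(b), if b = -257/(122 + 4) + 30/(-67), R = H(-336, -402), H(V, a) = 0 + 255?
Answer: 8959033682257/71267364 ≈ 1.2571e+5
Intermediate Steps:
H(V, a) = 255
R = 255
b = -20999/8442 (b = -257/126 + 30*(-1/67) = -257*1/126 - 30/67 = -257/126 - 30/67 = -20999/8442 ≈ -2.4874)
(125449 + R) + B(b) = (125449 + 255) + (-20999/8442)² = 125704 + 440958001/71267364 = 8959033682257/71267364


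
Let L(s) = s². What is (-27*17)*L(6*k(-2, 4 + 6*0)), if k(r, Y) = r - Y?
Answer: -594864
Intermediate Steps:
(-27*17)*L(6*k(-2, 4 + 6*0)) = (-27*17)*(6*(-2 - (4 + 6*0)))² = -459*36*(-2 - (4 + 0))² = -459*36*(-2 - 1*4)² = -459*36*(-2 - 4)² = -459*(6*(-6))² = -459*(-36)² = -459*1296 = -594864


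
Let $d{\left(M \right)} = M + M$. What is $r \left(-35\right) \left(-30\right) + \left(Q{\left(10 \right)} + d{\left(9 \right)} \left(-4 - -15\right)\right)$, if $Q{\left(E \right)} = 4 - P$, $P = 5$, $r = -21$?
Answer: $-21853$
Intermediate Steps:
$d{\left(M \right)} = 2 M$
$Q{\left(E \right)} = -1$ ($Q{\left(E \right)} = 4 - 5 = -1$)
$r \left(-35\right) \left(-30\right) + \left(Q{\left(10 \right)} + d{\left(9 \right)} \left(-4 - -15\right)\right) = \left(-21\right) \left(-35\right) \left(-30\right) - \left(1 - 2 \cdot 9 \left(-4 - -15\right)\right) = 735 \left(-30\right) - \left(1 - 18 \left(-4 + 15\right)\right) = -22050 + \left(-1 + 18 \cdot 11\right) = -22050 + \left(-1 + 198\right) = -22050 + 197 = -21853$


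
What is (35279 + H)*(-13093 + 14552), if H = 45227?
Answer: 117458254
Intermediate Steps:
(35279 + H)*(-13093 + 14552) = (35279 + 45227)*(-13093 + 14552) = 80506*1459 = 117458254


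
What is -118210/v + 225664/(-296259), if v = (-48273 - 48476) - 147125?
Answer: -10006402973/36124933683 ≈ -0.27699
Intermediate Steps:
v = -243874 (v = -96749 - 147125 = -243874)
-118210/v + 225664/(-296259) = -118210/(-243874) + 225664/(-296259) = -118210*(-1/243874) + 225664*(-1/296259) = 59105/121937 - 225664/296259 = -10006402973/36124933683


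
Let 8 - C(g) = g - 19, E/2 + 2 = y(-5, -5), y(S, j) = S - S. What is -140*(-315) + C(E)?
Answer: 44131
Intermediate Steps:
y(S, j) = 0
E = -4 (E = -4 + 2*0 = -4 + 0 = -4)
C(g) = 27 - g (C(g) = 8 - (g - 19) = 8 - (-19 + g) = 8 + (19 - g) = 27 - g)
-140*(-315) + C(E) = -140*(-315) + (27 - 1*(-4)) = 44100 + (27 + 4) = 44100 + 31 = 44131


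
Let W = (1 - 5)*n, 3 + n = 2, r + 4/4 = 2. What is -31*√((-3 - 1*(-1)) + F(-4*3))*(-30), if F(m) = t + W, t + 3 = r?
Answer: 0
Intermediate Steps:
r = 1 (r = -1 + 2 = 1)
t = -2 (t = -3 + 1 = -2)
n = -1 (n = -3 + 2 = -1)
W = 4 (W = (1 - 5)*(-1) = -4*(-1) = 4)
F(m) = 2 (F(m) = -2 + 4 = 2)
-31*√((-3 - 1*(-1)) + F(-4*3))*(-30) = -31*√((-3 - 1*(-1)) + 2)*(-30) = -31*√((-3 + 1) + 2)*(-30) = -31*√(-2 + 2)*(-30) = -31*√0*(-30) = -31*0*(-30) = 0*(-30) = 0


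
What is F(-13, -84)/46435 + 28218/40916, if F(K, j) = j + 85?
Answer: 655171873/949967230 ≈ 0.68968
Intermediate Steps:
F(K, j) = 85 + j
F(-13, -84)/46435 + 28218/40916 = (85 - 84)/46435 + 28218/40916 = 1*(1/46435) + 28218*(1/40916) = 1/46435 + 14109/20458 = 655171873/949967230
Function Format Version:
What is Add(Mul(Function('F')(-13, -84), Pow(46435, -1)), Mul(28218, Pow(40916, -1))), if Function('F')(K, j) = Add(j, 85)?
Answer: Rational(655171873, 949967230) ≈ 0.68968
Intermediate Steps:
Function('F')(K, j) = Add(85, j)
Add(Mul(Function('F')(-13, -84), Pow(46435, -1)), Mul(28218, Pow(40916, -1))) = Add(Mul(Add(85, -84), Pow(46435, -1)), Mul(28218, Pow(40916, -1))) = Add(Mul(1, Rational(1, 46435)), Mul(28218, Rational(1, 40916))) = Add(Rational(1, 46435), Rational(14109, 20458)) = Rational(655171873, 949967230)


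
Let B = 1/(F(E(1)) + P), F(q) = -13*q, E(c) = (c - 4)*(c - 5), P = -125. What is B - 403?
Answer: -113244/281 ≈ -403.00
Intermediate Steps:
E(c) = (-5 + c)*(-4 + c) (E(c) = (-4 + c)*(-5 + c) = (-5 + c)*(-4 + c))
B = -1/281 (B = 1/(-13*(20 + 1**2 - 9*1) - 125) = 1/(-13*(20 + 1 - 9) - 125) = 1/(-13*12 - 125) = 1/(-156 - 125) = 1/(-281) = -1/281 ≈ -0.0035587)
B - 403 = -1/281 - 403 = -113244/281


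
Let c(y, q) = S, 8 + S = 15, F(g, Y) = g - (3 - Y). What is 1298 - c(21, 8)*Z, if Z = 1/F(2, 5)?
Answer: 5185/4 ≈ 1296.3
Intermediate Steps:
F(g, Y) = -3 + Y + g (F(g, Y) = g + (-3 + Y) = -3 + Y + g)
S = 7 (S = -8 + 15 = 7)
c(y, q) = 7
Z = 1/4 (Z = 1/(-3 + 5 + 2) = 1/4 ≈ 0.25000)
1298 - c(21, 8)*Z = 1298 - 7/4 = 5185/4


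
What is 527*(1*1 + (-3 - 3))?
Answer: -2635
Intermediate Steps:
527*(1*1 + (-3 - 3)) = 527*(1 - 6) = 527*(-5) = -2635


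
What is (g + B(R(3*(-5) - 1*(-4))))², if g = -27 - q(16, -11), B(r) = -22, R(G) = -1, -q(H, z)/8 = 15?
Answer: 5041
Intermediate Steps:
q(H, z) = -120 (q(H, z) = -8*15 = -120)
g = 93 (g = -27 - 1*(-120) = -27 + 120 = 93)
(g + B(R(3*(-5) - 1*(-4))))² = (93 - 22)² = 71² = 5041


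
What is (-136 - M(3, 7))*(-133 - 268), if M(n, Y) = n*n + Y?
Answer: 60952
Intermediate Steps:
M(n, Y) = Y + n**2 (M(n, Y) = n**2 + Y = Y + n**2)
(-136 - M(3, 7))*(-133 - 268) = (-136 - (7 + 3**2))*(-133 - 268) = (-136 - (7 + 9))*(-401) = (-136 - 1*16)*(-401) = (-136 - 16)*(-401) = -152*(-401) = 60952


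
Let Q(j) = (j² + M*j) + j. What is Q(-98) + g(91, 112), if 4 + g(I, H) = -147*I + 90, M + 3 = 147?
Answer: -17897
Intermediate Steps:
M = 144 (M = -3 + 147 = 144)
g(I, H) = 86 - 147*I (g(I, H) = -4 + (-147*I + 90) = -4 + (90 - 147*I) = 86 - 147*I)
Q(j) = j² + 145*j (Q(j) = (j² + 144*j) + j = j² + 145*j)
Q(-98) + g(91, 112) = -98*(145 - 98) + (86 - 147*91) = -98*47 + (86 - 13377) = -4606 - 13291 = -17897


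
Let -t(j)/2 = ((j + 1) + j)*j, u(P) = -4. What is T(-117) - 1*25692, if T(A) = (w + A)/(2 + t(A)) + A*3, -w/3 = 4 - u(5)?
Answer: -30209877/1160 ≈ -26043.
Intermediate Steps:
w = -24 (w = -3*(4 - 1*(-4)) = -3*(4 + 4) = -3*8 = -24)
t(j) = -2*j*(1 + 2*j) (t(j) = -2*((j + 1) + j)*j = -2*((1 + j) + j)*j = -2*(1 + 2*j)*j = -2*j*(1 + 2*j))
T(A) = 3*A + (-24 + A)/(2 - 2*A*(1 + 2*A)) (T(A) = (-24 + A)/(2 - 2*A*(1 + 2*A)) + A*3 = (-24 + A)/(2 - 2*A*(1 + 2*A)) + 3*A = 3*A + (-24 + A)/(2 - 2*A*(1 + 2*A)))
T(-117) - 1*25692 = (24 - 7*(-117) + 6*(-117)²*(1 + 2*(-117)))/(2*(-1 - 117*(1 + 2*(-117)))) - 1*25692 = (24 + 819 + 6*13689*(1 - 234))/(2*(-1 - 117*(1 - 234))) - 25692 = (24 + 819 + 6*13689*(-233))/(2*(-1 - 117*(-233))) - 25692 = (24 + 819 - 19137222)/(2*(-1 + 27261)) - 25692 = (½)*(-19136379)/27260 - 25692 = (½)*(1/27260)*(-19136379) - 25692 = -407157/1160 - 25692 = -30209877/1160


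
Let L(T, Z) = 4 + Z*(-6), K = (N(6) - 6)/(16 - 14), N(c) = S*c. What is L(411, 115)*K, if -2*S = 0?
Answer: 2058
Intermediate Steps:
S = 0 (S = -½*0 = 0)
N(c) = 0 (N(c) = 0*c = 0)
K = -3 (K = (0 - 6)/(16 - 14) = -6/2 = -6*½ = -3)
L(T, Z) = 4 - 6*Z
L(411, 115)*K = (4 - 6*115)*(-3) = (4 - 690)*(-3) = -686*(-3) = 2058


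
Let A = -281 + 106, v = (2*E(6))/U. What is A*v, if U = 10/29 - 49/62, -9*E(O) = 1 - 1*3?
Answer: 1258600/7209 ≈ 174.59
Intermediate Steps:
E(O) = 2/9 (E(O) = -(1 - 1*3)/9 = -(1 - 3)/9 = -1/9*(-2) = 2/9)
U = -801/1798 (U = 10*(1/29) - 49*1/62 = 10/29 - 49/62 = -801/1798 ≈ -0.44550)
v = -7192/7209 (v = (2*(2/9))/(-801/1798) = (4/9)*(-1798/801) = -7192/7209 ≈ -0.99764)
A = -175
A*v = -175*(-7192/7209) = 1258600/7209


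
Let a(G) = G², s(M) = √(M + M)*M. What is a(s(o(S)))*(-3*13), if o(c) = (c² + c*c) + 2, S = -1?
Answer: -4992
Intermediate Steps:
o(c) = 2 + 2*c² (o(c) = (c² + c²) + 2 = 2*c² + 2 = 2 + 2*c²)
s(M) = √2*M^(3/2) (s(M) = √(2*M)*M = (√2*√M)*M = √2*M^(3/2))
a(s(o(S)))*(-3*13) = (√2*(2 + 2*(-1)²)^(3/2))²*(-3*13) = (√2*(2 + 2*1)^(3/2))²*(-39) = (√2*(2 + 2)^(3/2))²*(-39) = (√2*4^(3/2))²*(-39) = (√2*8)²*(-39) = (8*√2)²*(-39) = 128*(-39) = -4992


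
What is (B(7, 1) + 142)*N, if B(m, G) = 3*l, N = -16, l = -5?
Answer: -2032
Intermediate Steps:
B(m, G) = -15 (B(m, G) = 3*(-5) = -15)
(B(7, 1) + 142)*N = (-15 + 142)*(-16) = 127*(-16) = -2032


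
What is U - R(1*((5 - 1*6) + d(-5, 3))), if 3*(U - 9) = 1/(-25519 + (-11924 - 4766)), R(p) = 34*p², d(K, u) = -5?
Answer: -153851806/126627 ≈ -1215.0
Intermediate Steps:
U = 1139642/126627 (U = 9 + 1/(3*(-25519 + (-11924 - 4766))) = 9 + 1/(3*(-25519 - 16690)) = 9 + (⅓)/(-42209) = 9 + (⅓)*(-1/42209) = 9 - 1/126627 = 1139642/126627 ≈ 9.0000)
U - R(1*((5 - 1*6) + d(-5, 3))) = 1139642/126627 - 34*(1*((5 - 1*6) - 5))² = 1139642/126627 - 34*(1*((5 - 6) - 5))² = 1139642/126627 - 34*(1*(-1 - 5))² = 1139642/126627 - 34*(1*(-6))² = 1139642/126627 - 34*(-6)² = 1139642/126627 - 34*36 = 1139642/126627 - 1*1224 = 1139642/126627 - 1224 = -153851806/126627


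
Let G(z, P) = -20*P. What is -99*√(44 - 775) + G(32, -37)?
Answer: 740 - 99*I*√731 ≈ 740.0 - 2676.7*I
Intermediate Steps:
-99*√(44 - 775) + G(32, -37) = -99*√(44 - 775) - 20*(-37) = -99*I*√731 + 740 = 740 - 99*I*√731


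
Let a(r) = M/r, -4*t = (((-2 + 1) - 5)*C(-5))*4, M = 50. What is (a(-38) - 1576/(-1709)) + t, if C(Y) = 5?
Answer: 961349/32471 ≈ 29.606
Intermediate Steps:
t = 30 (t = -((-2 + 1) - 5)*5*4/4 = -(-1 - 5)*5*4/4 = -(-6*5)*4/4 = -(-15)*4/2 = -¼*(-120) = 30)
a(r) = 50/r
(a(-38) - 1576/(-1709)) + t = (50/(-38) - 1576/(-1709)) + 30 = (50*(-1/38) - 1576*(-1/1709)) + 30 = (-25/19 + 1576/1709) + 30 = -12781/32471 + 30 = 961349/32471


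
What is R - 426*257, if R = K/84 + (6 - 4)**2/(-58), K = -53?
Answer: -266699857/2436 ≈ -1.0948e+5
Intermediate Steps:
R = -1705/2436 (R = -53/84 + (6 - 4)**2/(-58) = -53*1/84 + 2**2*(-1/58) = -53/84 + 4*(-1/58) = -53/84 - 2/29 = -1705/2436 ≈ -0.69992)
R - 426*257 = -1705/2436 - 426*257 = -1705/2436 - 109482 = -266699857/2436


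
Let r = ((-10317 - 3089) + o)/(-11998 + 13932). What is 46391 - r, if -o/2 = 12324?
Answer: 44879124/967 ≈ 46411.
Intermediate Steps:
o = -24648 (o = -2*12324 = -24648)
r = -19027/967 (r = ((-10317 - 3089) - 24648)/(-11998 + 13932) = (-13406 - 24648)/1934 = -38054*1/1934 = -19027/967 ≈ -19.676)
46391 - r = 46391 - 1*(-19027/967) = 46391 + 19027/967 = 44879124/967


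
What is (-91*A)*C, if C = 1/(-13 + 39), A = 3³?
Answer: -189/2 ≈ -94.500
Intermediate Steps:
A = 27
C = 1/26 ≈ 0.038462
(-91*A)*C = -91*27*(1/26) = -2457*1/26 = -189/2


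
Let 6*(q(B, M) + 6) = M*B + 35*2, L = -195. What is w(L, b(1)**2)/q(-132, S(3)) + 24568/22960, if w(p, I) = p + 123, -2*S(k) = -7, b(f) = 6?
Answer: 638557/307090 ≈ 2.0794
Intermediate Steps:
S(k) = 7/2 (S(k) = -1/2*(-7) = 7/2)
w(p, I) = 123 + p
q(B, M) = 17/3 + B*M/6 (q(B, M) = -6 + (M*B + 35*2)/6 = -6 + (B*M + 70)/6 = -6 + (70 + B*M)/6 = -6 + (35/3 + B*M/6) = 17/3 + B*M/6)
w(L, b(1)**2)/q(-132, S(3)) + 24568/22960 = (123 - 195)/(17/3 + (1/6)*(-132)*(7/2)) + 24568/22960 = -72/(17/3 - 77) + 24568*(1/22960) = -72/(-214/3) + 3071/2870 = -72*(-3/214) + 3071/2870 = 108/107 + 3071/2870 = 638557/307090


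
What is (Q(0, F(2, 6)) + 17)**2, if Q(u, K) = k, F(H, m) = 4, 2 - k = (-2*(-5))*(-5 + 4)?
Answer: 841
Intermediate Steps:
k = 12 (k = 2 - (-2*(-5))*(-5 + 4) = 2 - 10*(-1) = 2 - 1*(-10) = 2 + 10 = 12)
Q(u, K) = 12
(Q(0, F(2, 6)) + 17)**2 = (12 + 17)**2 = 29**2 = 841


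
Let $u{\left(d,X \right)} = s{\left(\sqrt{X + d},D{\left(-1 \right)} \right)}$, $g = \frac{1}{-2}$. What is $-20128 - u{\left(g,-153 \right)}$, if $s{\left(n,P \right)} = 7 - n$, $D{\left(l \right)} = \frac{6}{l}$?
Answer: $-20135 + \frac{i \sqrt{614}}{2} \approx -20135.0 + 12.39 i$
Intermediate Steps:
$g = - \frac{1}{2} \approx -0.5$
$u{\left(d,X \right)} = 7 - \sqrt{X + d}$
$-20128 - u{\left(g,-153 \right)} = -20128 - \left(7 - \sqrt{-153 - \frac{1}{2}}\right) = -20128 - \left(7 - \sqrt{- \frac{307}{2}}\right) = -20128 - \left(7 - \frac{i \sqrt{614}}{2}\right) = -20135 + \frac{i \sqrt{614}}{2}$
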